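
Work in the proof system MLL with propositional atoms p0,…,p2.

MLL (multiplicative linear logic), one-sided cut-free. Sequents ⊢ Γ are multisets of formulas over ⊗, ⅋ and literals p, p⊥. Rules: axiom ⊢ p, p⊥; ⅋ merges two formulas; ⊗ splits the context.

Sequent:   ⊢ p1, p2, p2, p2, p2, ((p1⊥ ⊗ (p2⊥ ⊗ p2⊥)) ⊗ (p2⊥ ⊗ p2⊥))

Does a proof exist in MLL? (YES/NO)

Proof tree:
[⊗]  ⊢ p1, p2, p2, p2, p2, ((p1⊥ ⊗ (p2⊥ ⊗ p2⊥)) ⊗ (p2⊥ ⊗ p2⊥))
  [⊗]  ⊢ p1, p2, p2, (p1⊥ ⊗ (p2⊥ ⊗ p2⊥))
    [Ax]  ⊢ p1, p1⊥
    [⊗]  ⊢ p2, p2, (p2⊥ ⊗ p2⊥)
      [Ax]  ⊢ p2, p2⊥
      [Ax]  ⊢ p2, p2⊥
  [⊗]  ⊢ p2, p2, (p2⊥ ⊗ p2⊥)
    [Ax]  ⊢ p2, p2⊥
    [Ax]  ⊢ p2, p2⊥

Result: YES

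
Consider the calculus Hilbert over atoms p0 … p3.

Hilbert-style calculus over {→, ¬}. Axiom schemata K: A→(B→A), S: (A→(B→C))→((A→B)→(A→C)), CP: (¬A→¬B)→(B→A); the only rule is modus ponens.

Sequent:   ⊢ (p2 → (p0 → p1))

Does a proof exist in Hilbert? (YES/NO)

Enumerate valuations to refute Γ ⊢ Δ:
  v=0000: Γ:[] Δ:[(p2 → (p0 → p1))=T] refutes=False
  v=0001: Γ:[] Δ:[(p2 → (p0 → p1))=T] refutes=False
  v=0010: Γ:[] Δ:[(p2 → (p0 → p1))=T] refutes=False
  v=0011: Γ:[] Δ:[(p2 → (p0 → p1))=T] refutes=False
  v=0100: Γ:[] Δ:[(p2 → (p0 → p1))=T] refutes=False
  v=0101: Γ:[] Δ:[(p2 → (p0 → p1))=T] refutes=False
  v=0110: Γ:[] Δ:[(p2 → (p0 → p1))=T] refutes=False
  v=0111: Γ:[] Δ:[(p2 → (p0 → p1))=T] refutes=False
  v=1000: Γ:[] Δ:[(p2 → (p0 → p1))=T] refutes=False
  v=1001: Γ:[] Δ:[(p2 → (p0 → p1))=T] refutes=False
  v=1010: Γ:[] Δ:[(p2 → (p0 → p1))=F] refutes=True  ← countermodel

Result: NO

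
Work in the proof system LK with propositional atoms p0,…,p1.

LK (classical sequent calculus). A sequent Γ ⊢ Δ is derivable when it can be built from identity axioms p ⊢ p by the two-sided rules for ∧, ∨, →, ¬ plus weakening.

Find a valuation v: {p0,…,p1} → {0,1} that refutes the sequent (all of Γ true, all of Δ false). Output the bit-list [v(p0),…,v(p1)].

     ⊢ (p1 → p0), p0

Truth-table refutation:
  v=00: Γ:[] Δ:[(p1 → p0)=T, p0=F] refutes=False
  v=01: Γ:[] Δ:[(p1 → p0)=F, p0=F] refutes=True  ← countermodel

Result: [0, 1]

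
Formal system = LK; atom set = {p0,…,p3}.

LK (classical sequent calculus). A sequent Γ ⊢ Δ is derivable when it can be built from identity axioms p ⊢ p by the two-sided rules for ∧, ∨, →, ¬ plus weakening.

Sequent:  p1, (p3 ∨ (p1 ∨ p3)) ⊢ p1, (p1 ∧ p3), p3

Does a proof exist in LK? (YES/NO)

Derivation trace:
[∨L] p1, (p3 ∨ (p1 ∨ p3)) ⊢ p1, (p1 ∧ p3), p3
  [Ax] p3 ⊢ p3
  [∨L] p1, (p1 ∨ p3) ⊢ p1, (p1 ∧ p3)
    [WL] p1, p1 ⊢ p1
      [Ax] p1 ⊢ p1
    [∧R] p1, p3 ⊢ (p1 ∧ p3)
      [Ax] p1 ⊢ p1
      [Ax] p3 ⊢ p3

Result: YES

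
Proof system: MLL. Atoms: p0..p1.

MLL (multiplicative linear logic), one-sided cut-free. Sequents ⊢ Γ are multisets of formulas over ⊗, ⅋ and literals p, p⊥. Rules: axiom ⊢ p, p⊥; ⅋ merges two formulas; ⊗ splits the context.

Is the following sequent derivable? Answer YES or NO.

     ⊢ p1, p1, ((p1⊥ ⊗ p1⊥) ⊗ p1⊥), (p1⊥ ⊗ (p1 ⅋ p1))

Proof tree:
[⊗]  ⊢ p1, p1, ((p1⊥ ⊗ p1⊥) ⊗ p1⊥), (p1⊥ ⊗ (p1 ⅋ p1))
  [Ax]  ⊢ p1, p1⊥
  [⅋]  ⊢ p1, ((p1⊥ ⊗ p1⊥) ⊗ p1⊥), (p1 ⅋ p1)
    [⊗]  ⊢ p1, p1, p1, ((p1⊥ ⊗ p1⊥) ⊗ p1⊥)
      [⊗]  ⊢ p1, p1, (p1⊥ ⊗ p1⊥)
        [Ax]  ⊢ p1, p1⊥
        [Ax]  ⊢ p1, p1⊥
      [Ax]  ⊢ p1, p1⊥

Result: YES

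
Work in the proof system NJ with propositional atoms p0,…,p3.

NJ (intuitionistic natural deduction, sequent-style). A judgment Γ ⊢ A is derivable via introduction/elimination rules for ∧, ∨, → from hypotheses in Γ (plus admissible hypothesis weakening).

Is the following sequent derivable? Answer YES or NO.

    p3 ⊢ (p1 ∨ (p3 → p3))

Proof tree:
[∨I₂] p3 ⊢ (p1 ∨ (p3 → p3))
  [Wk] p3 ⊢ (p3 → p3)
    [→I]  ⊢ (p3 → p3)
      [Ax] p3 ⊢ p3

Result: YES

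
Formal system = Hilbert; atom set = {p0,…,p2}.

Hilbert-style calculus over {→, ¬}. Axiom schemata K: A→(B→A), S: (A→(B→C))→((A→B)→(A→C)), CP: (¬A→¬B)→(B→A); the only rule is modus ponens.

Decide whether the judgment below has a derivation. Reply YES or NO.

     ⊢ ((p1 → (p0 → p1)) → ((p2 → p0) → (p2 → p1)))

Truth-table refutation:
  v=000: Γ:[] Δ:[((p1 → (p0 → p1)) → ((p2 → p0) → (p2 → p1)))=T] refutes=False
  v=001: Γ:[] Δ:[((p1 → (p0 → p1)) → ((p2 → p0) → (p2 → p1)))=T] refutes=False
  v=010: Γ:[] Δ:[((p1 → (p0 → p1)) → ((p2 → p0) → (p2 → p1)))=T] refutes=False
  v=011: Γ:[] Δ:[((p1 → (p0 → p1)) → ((p2 → p0) → (p2 → p1)))=T] refutes=False
  v=100: Γ:[] Δ:[((p1 → (p0 → p1)) → ((p2 → p0) → (p2 → p1)))=T] refutes=False
  v=101: Γ:[] Δ:[((p1 → (p0 → p1)) → ((p2 → p0) → (p2 → p1)))=F] refutes=True  ← countermodel

Result: NO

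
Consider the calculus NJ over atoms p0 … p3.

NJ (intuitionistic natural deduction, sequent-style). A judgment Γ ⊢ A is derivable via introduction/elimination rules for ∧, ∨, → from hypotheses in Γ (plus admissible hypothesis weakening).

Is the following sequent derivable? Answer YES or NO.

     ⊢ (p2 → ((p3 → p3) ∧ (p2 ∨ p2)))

Derivation trace:
[→I]  ⊢ (p2 → ((p3 → p3) ∧ (p2 ∨ p2)))
  [∧I] p2 ⊢ ((p3 → p3) ∧ (p2 ∨ p2))
    [→I]  ⊢ (p3 → p3)
      [Ax] p3 ⊢ p3
    [∨I₁] p2 ⊢ (p2 ∨ p2)
      [Ax] p2 ⊢ p2

Result: YES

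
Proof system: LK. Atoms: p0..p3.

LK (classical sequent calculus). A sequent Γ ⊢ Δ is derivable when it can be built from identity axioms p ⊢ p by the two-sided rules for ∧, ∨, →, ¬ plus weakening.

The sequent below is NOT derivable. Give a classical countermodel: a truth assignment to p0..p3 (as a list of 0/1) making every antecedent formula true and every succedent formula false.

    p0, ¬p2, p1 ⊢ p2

Truth-table refutation:
  v=0000: Γ:[p0=F, ¬p2=T, p1=F] Δ:[p2=F] refutes=False
  v=0001: Γ:[p0=F, ¬p2=T, p1=F] Δ:[p2=F] refutes=False
  v=0010: Γ:[p0=F, ¬p2=F, p1=F] Δ:[p2=T] refutes=False
  v=0011: Γ:[p0=F, ¬p2=F, p1=F] Δ:[p2=T] refutes=False
  v=0100: Γ:[p0=F, ¬p2=T, p1=T] Δ:[p2=F] refutes=False
  v=0101: Γ:[p0=F, ¬p2=T, p1=T] Δ:[p2=F] refutes=False
  v=0110: Γ:[p0=F, ¬p2=F, p1=T] Δ:[p2=T] refutes=False
  v=0111: Γ:[p0=F, ¬p2=F, p1=T] Δ:[p2=T] refutes=False
  v=1000: Γ:[p0=T, ¬p2=T, p1=F] Δ:[p2=F] refutes=False
  v=1001: Γ:[p0=T, ¬p2=T, p1=F] Δ:[p2=F] refutes=False
  v=1010: Γ:[p0=T, ¬p2=F, p1=F] Δ:[p2=T] refutes=False
  v=1011: Γ:[p0=T, ¬p2=F, p1=F] Δ:[p2=T] refutes=False
  v=1100: Γ:[p0=T, ¬p2=T, p1=T] Δ:[p2=F] refutes=True  ← countermodel

Result: [1, 1, 0, 0]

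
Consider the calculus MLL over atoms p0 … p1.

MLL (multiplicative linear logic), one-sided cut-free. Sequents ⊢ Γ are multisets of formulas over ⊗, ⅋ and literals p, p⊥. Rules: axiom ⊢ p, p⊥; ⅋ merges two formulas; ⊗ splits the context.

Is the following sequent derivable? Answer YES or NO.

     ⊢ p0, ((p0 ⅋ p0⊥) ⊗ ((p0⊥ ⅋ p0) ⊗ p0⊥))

Derivation trace:
[⊗]  ⊢ p0, ((p0 ⅋ p0⊥) ⊗ ((p0⊥ ⅋ p0) ⊗ p0⊥))
  [⅋]  ⊢ (p0 ⅋ p0⊥)
    [Ax]  ⊢ p0, p0⊥
  [⊗]  ⊢ p0, ((p0⊥ ⅋ p0) ⊗ p0⊥)
    [⅋]  ⊢ (p0⊥ ⅋ p0)
      [Ax]  ⊢ p0, p0⊥
    [Ax]  ⊢ p0, p0⊥

Result: YES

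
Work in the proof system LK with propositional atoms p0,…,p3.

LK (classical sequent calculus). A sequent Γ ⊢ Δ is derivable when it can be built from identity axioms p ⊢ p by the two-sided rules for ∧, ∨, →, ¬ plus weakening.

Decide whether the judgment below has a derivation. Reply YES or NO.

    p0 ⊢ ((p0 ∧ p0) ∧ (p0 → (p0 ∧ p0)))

Derivation trace:
[∧R] p0 ⊢ ((p0 ∧ p0) ∧ (p0 → (p0 ∧ p0)))
  [∧R] p0 ⊢ (p0 ∧ p0)
    [Ax] p0 ⊢ p0
    [Ax] p0 ⊢ p0
  [→R]  ⊢ (p0 → (p0 ∧ p0))
    [∧R] p0 ⊢ (p0 ∧ p0)
      [Ax] p0 ⊢ p0
      [Ax] p0 ⊢ p0

Result: YES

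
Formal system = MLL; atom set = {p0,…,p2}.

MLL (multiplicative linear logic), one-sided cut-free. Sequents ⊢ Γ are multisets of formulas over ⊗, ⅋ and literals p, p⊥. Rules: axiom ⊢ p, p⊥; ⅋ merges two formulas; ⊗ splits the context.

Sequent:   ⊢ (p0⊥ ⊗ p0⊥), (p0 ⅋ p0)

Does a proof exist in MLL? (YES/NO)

Proof tree:
[⅋]  ⊢ (p0⊥ ⊗ p0⊥), (p0 ⅋ p0)
  [⊗]  ⊢ p0, p0, (p0⊥ ⊗ p0⊥)
    [Ax]  ⊢ p0, p0⊥
    [Ax]  ⊢ p0, p0⊥

Result: YES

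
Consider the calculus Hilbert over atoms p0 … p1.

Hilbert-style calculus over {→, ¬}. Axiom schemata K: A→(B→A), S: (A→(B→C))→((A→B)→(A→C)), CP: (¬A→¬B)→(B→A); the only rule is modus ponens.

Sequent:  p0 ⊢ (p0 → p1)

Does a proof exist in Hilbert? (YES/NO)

Enumerate valuations to refute Γ ⊢ Δ:
  v=00: Γ:[p0=F] Δ:[(p0 → p1)=T] refutes=False
  v=01: Γ:[p0=F] Δ:[(p0 → p1)=T] refutes=False
  v=10: Γ:[p0=T] Δ:[(p0 → p1)=F] refutes=True  ← countermodel

Result: NO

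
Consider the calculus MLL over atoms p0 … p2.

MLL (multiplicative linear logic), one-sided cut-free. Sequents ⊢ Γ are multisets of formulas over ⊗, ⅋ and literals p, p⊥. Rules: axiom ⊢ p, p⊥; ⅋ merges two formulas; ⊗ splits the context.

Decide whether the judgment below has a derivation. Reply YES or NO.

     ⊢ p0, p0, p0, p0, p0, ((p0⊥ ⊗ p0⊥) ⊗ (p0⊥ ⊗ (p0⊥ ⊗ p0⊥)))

Derivation (root first):
[⊗]  ⊢ p0, p0, p0, p0, p0, ((p0⊥ ⊗ p0⊥) ⊗ (p0⊥ ⊗ (p0⊥ ⊗ p0⊥)))
  [⊗]  ⊢ p0, p0, (p0⊥ ⊗ p0⊥)
    [Ax]  ⊢ p0, p0⊥
    [Ax]  ⊢ p0, p0⊥
  [⊗]  ⊢ p0, p0, p0, (p0⊥ ⊗ (p0⊥ ⊗ p0⊥))
    [Ax]  ⊢ p0, p0⊥
    [⊗]  ⊢ p0, p0, (p0⊥ ⊗ p0⊥)
      [Ax]  ⊢ p0, p0⊥
      [Ax]  ⊢ p0, p0⊥

Result: YES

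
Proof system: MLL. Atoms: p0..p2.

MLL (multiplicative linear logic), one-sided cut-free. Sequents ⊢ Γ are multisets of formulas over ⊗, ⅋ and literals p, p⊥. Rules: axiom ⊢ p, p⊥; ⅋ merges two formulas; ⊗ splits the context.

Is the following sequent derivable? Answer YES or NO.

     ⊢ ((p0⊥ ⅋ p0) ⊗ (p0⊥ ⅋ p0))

Proof tree:
[⊗]  ⊢ ((p0⊥ ⅋ p0) ⊗ (p0⊥ ⅋ p0))
  [⅋]  ⊢ (p0⊥ ⅋ p0)
    [Ax]  ⊢ p0, p0⊥
  [⅋]  ⊢ (p0⊥ ⅋ p0)
    [Ax]  ⊢ p0, p0⊥

Result: YES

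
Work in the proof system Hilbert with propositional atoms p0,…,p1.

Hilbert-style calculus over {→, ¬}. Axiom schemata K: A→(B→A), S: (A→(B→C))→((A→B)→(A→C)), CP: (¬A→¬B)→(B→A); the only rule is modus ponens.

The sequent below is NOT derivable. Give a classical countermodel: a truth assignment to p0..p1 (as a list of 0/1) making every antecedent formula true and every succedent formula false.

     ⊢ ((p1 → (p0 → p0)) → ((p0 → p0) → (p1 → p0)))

Enumerate valuations to refute Γ ⊢ Δ:
  v=00: Γ:[] Δ:[((p1 → (p0 → p0)) → ((p0 → p0) → (p1 → p0)))=T] refutes=False
  v=01: Γ:[] Δ:[((p1 → (p0 → p0)) → ((p0 → p0) → (p1 → p0)))=F] refutes=True  ← countermodel

Result: [0, 1]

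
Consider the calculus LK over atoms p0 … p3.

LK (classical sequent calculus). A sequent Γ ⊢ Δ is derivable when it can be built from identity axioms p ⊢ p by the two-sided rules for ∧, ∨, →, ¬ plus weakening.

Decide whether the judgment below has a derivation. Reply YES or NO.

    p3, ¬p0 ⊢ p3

Proof tree:
[¬L] p3, ¬p0 ⊢ p3
  [WR] p3 ⊢ p3, p0
    [Ax] p3 ⊢ p3

Result: YES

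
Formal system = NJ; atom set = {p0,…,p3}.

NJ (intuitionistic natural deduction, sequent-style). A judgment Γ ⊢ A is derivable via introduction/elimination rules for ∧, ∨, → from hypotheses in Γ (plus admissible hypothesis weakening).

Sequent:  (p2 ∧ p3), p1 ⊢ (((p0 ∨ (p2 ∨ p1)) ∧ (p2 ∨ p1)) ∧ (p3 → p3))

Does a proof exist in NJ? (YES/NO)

Derivation (root first):
[∧I] (p2 ∧ p3), p1 ⊢ (((p0 ∨ (p2 ∨ p1)) ∧ (p2 ∨ p1)) ∧ (p3 → p3))
  [∧I] (p2 ∧ p3), p1 ⊢ ((p0 ∨ (p2 ∨ p1)) ∧ (p2 ∨ p1))
    [∨I₂] p1 ⊢ (p0 ∨ (p2 ∨ p1))
      [∨I₂] p1 ⊢ (p2 ∨ p1)
        [Ax] p1 ⊢ p1
    [Wk] p1, (p2 ∧ p3) ⊢ (p2 ∨ p1)
      [∨I₂] p1 ⊢ (p2 ∨ p1)
        [Ax] p1 ⊢ p1
  [→I]  ⊢ (p3 → p3)
    [Ax] p3 ⊢ p3

Result: YES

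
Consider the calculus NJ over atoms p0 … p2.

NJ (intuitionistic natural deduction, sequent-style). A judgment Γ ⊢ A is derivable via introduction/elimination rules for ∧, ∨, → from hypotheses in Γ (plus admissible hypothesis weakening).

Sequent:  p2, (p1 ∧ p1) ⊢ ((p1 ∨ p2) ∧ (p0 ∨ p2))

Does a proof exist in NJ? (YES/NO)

Derivation (root first):
[∧I] p2, (p1 ∧ p1) ⊢ ((p1 ∨ p2) ∧ (p0 ∨ p2))
  [∨I₂] p2, (p1 ∧ p1) ⊢ (p1 ∨ p2)
    [Wk] p2, (p1 ∧ p1) ⊢ p2
      [Ax] p2 ⊢ p2
  [∨I₂] p2 ⊢ (p0 ∨ p2)
    [Ax] p2 ⊢ p2

Result: YES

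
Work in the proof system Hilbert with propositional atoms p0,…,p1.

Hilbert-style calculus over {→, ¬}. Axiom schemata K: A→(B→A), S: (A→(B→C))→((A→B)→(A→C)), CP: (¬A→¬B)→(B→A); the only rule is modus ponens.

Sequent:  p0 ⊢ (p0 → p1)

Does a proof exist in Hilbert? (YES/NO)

Enumerate valuations to refute Γ ⊢ Δ:
  v=00: Γ:[p0=F] Δ:[(p0 → p1)=T] refutes=False
  v=01: Γ:[p0=F] Δ:[(p0 → p1)=T] refutes=False
  v=10: Γ:[p0=T] Δ:[(p0 → p1)=F] refutes=True  ← countermodel

Result: NO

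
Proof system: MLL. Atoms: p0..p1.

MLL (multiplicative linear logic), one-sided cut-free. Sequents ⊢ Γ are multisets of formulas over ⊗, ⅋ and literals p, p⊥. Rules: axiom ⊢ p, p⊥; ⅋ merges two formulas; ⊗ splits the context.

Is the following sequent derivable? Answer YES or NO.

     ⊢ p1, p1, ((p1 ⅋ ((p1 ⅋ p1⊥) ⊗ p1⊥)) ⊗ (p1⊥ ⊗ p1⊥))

Proof tree:
[⊗]  ⊢ p1, p1, ((p1 ⅋ ((p1 ⅋ p1⊥) ⊗ p1⊥)) ⊗ (p1⊥ ⊗ p1⊥))
  [⅋]  ⊢ (p1 ⅋ ((p1 ⅋ p1⊥) ⊗ p1⊥))
    [⊗]  ⊢ p1, ((p1 ⅋ p1⊥) ⊗ p1⊥)
      [⅋]  ⊢ (p1 ⅋ p1⊥)
        [Ax]  ⊢ p1, p1⊥
      [Ax]  ⊢ p1, p1⊥
  [⊗]  ⊢ p1, p1, (p1⊥ ⊗ p1⊥)
    [Ax]  ⊢ p1, p1⊥
    [Ax]  ⊢ p1, p1⊥

Result: YES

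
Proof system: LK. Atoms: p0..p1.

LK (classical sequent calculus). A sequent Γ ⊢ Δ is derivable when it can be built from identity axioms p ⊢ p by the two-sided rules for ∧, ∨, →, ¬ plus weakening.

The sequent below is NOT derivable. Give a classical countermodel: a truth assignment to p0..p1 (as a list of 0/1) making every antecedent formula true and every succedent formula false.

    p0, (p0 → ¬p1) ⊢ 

Enumerate valuations to refute Γ ⊢ Δ:
  v=00: Γ:[p0=F, (p0 → ¬p1)=T] Δ:[] refutes=False
  v=01: Γ:[p0=F, (p0 → ¬p1)=T] Δ:[] refutes=False
  v=10: Γ:[p0=T, (p0 → ¬p1)=T] Δ:[] refutes=True  ← countermodel

Result: [1, 0]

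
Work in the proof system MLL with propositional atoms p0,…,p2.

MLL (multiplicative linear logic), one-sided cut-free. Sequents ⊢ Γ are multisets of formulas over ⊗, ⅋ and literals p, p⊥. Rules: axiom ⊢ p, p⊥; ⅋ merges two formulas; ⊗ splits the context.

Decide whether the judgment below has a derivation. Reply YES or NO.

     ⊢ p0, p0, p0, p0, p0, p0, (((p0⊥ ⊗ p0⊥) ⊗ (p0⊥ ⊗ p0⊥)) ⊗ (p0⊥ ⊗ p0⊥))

Derivation trace:
[⊗]  ⊢ p0, p0, p0, p0, p0, p0, (((p0⊥ ⊗ p0⊥) ⊗ (p0⊥ ⊗ p0⊥)) ⊗ (p0⊥ ⊗ p0⊥))
  [⊗]  ⊢ p0, p0, p0, p0, ((p0⊥ ⊗ p0⊥) ⊗ (p0⊥ ⊗ p0⊥))
    [⊗]  ⊢ p0, p0, (p0⊥ ⊗ p0⊥)
      [Ax]  ⊢ p0, p0⊥
      [Ax]  ⊢ p0, p0⊥
    [⊗]  ⊢ p0, p0, (p0⊥ ⊗ p0⊥)
      [Ax]  ⊢ p0, p0⊥
      [Ax]  ⊢ p0, p0⊥
  [⊗]  ⊢ p0, p0, (p0⊥ ⊗ p0⊥)
    [Ax]  ⊢ p0, p0⊥
    [Ax]  ⊢ p0, p0⊥

Result: YES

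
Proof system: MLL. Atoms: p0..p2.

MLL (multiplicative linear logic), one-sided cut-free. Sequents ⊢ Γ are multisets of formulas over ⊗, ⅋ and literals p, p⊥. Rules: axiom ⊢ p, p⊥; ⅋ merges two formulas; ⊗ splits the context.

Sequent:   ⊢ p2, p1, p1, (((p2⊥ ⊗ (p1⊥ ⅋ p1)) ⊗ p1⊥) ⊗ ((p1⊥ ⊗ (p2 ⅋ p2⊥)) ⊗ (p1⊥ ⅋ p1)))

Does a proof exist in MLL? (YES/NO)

Derivation trace:
[⊗]  ⊢ p2, p1, p1, (((p2⊥ ⊗ (p1⊥ ⅋ p1)) ⊗ p1⊥) ⊗ ((p1⊥ ⊗ (p2 ⅋ p2⊥)) ⊗ (p1⊥ ⅋ p1)))
  [⊗]  ⊢ p2, p1, ((p2⊥ ⊗ (p1⊥ ⅋ p1)) ⊗ p1⊥)
    [⊗]  ⊢ p2, (p2⊥ ⊗ (p1⊥ ⅋ p1))
      [Ax]  ⊢ p2, p2⊥
      [⅋]  ⊢ (p1⊥ ⅋ p1)
        [Ax]  ⊢ p1, p1⊥
    [Ax]  ⊢ p1, p1⊥
  [⊗]  ⊢ p1, ((p1⊥ ⊗ (p2 ⅋ p2⊥)) ⊗ (p1⊥ ⅋ p1))
    [⊗]  ⊢ p1, (p1⊥ ⊗ (p2 ⅋ p2⊥))
      [Ax]  ⊢ p1, p1⊥
      [⅋]  ⊢ (p2 ⅋ p2⊥)
        [Ax]  ⊢ p2, p2⊥
    [⅋]  ⊢ (p1⊥ ⅋ p1)
      [Ax]  ⊢ p1, p1⊥

Result: YES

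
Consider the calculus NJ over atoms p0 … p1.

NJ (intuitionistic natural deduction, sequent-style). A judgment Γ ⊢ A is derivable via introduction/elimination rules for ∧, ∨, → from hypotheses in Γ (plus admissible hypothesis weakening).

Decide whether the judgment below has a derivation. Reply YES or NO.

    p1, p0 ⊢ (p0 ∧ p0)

Derivation trace:
[∧I] p1, p0 ⊢ (p0 ∧ p0)
  [Wk] p0, p1 ⊢ p0
    [Ax] p0 ⊢ p0
  [Wk] p0, p0, p0 ⊢ p0
    [Wk] p0, p0 ⊢ p0
      [Ax] p0 ⊢ p0

Result: YES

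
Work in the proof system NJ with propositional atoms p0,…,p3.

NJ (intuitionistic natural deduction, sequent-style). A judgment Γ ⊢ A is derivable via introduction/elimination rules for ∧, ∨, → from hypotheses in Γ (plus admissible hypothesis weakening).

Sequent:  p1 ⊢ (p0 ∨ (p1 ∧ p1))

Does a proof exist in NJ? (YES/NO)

Derivation trace:
[∨I₂] p1 ⊢ (p0 ∨ (p1 ∧ p1))
  [∧I] p1 ⊢ (p1 ∧ p1)
    [Ax] p1 ⊢ p1
    [Ax] p1 ⊢ p1

Result: YES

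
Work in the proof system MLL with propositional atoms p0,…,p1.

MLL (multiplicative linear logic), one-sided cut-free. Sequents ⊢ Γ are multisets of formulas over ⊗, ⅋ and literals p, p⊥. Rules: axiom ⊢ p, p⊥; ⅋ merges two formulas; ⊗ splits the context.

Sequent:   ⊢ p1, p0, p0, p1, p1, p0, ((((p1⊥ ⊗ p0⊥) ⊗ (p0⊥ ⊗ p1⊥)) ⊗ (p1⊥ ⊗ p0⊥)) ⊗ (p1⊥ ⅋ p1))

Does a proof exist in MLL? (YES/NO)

Proof tree:
[⊗]  ⊢ p1, p0, p0, p1, p1, p0, ((((p1⊥ ⊗ p0⊥) ⊗ (p0⊥ ⊗ p1⊥)) ⊗ (p1⊥ ⊗ p0⊥)) ⊗ (p1⊥ ⅋ p1))
  [⊗]  ⊢ p1, p0, p0, p1, p1, p0, (((p1⊥ ⊗ p0⊥) ⊗ (p0⊥ ⊗ p1⊥)) ⊗ (p1⊥ ⊗ p0⊥))
    [⊗]  ⊢ p1, p0, p0, p1, ((p1⊥ ⊗ p0⊥) ⊗ (p0⊥ ⊗ p1⊥))
      [⊗]  ⊢ p1, p0, (p1⊥ ⊗ p0⊥)
        [Ax]  ⊢ p1, p1⊥
        [Ax]  ⊢ p0, p0⊥
      [⊗]  ⊢ p0, p1, (p0⊥ ⊗ p1⊥)
        [Ax]  ⊢ p0, p0⊥
        [Ax]  ⊢ p1, p1⊥
    [⊗]  ⊢ p1, p0, (p1⊥ ⊗ p0⊥)
      [Ax]  ⊢ p1, p1⊥
      [Ax]  ⊢ p0, p0⊥
  [⅋]  ⊢ (p1⊥ ⅋ p1)
    [Ax]  ⊢ p1, p1⊥

Result: YES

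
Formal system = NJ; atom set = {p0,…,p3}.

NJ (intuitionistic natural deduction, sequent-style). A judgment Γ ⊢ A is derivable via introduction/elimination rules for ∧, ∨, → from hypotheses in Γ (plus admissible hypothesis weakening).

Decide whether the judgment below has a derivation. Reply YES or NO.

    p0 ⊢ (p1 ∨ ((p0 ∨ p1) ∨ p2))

Proof tree:
[∨I₂] p0 ⊢ (p1 ∨ ((p0 ∨ p1) ∨ p2))
  [∨I₁] p0 ⊢ ((p0 ∨ p1) ∨ p2)
    [∨I₁] p0 ⊢ (p0 ∨ p1)
      [Ax] p0 ⊢ p0

Result: YES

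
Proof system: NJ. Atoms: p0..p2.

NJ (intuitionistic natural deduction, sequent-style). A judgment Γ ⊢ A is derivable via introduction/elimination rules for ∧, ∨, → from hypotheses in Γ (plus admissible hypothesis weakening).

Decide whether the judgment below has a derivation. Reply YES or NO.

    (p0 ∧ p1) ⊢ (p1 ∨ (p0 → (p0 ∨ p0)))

Derivation trace:
[∨I₂] (p0 ∧ p1) ⊢ (p1 ∨ (p0 → (p0 ∨ p0)))
  [Wk] (p0 ∧ p1) ⊢ (p0 → (p0 ∨ p0))
    [→I]  ⊢ (p0 → (p0 ∨ p0))
      [∨I₂] p0 ⊢ (p0 ∨ p0)
        [Ax] p0 ⊢ p0

Result: YES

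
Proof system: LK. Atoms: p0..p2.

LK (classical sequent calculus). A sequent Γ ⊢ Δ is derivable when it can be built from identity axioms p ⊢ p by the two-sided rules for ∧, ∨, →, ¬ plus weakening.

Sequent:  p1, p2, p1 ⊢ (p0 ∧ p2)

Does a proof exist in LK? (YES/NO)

Search for a countermodel by truth-table:
  v=000: Γ:[p1=F, p2=F, p1=F] Δ:[(p0 ∧ p2)=F] refutes=False
  v=001: Γ:[p1=F, p2=T, p1=F] Δ:[(p0 ∧ p2)=F] refutes=False
  v=010: Γ:[p1=T, p2=F, p1=T] Δ:[(p0 ∧ p2)=F] refutes=False
  v=011: Γ:[p1=T, p2=T, p1=T] Δ:[(p0 ∧ p2)=F] refutes=True  ← countermodel

Result: NO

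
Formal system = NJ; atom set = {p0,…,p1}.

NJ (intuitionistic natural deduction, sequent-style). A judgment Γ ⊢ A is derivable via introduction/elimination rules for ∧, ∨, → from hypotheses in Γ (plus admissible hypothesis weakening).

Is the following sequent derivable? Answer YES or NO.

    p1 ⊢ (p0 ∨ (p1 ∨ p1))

Proof tree:
[∨I₂] p1 ⊢ (p0 ∨ (p1 ∨ p1))
  [∨I₁] p1 ⊢ (p1 ∨ p1)
    [Ax] p1 ⊢ p1

Result: YES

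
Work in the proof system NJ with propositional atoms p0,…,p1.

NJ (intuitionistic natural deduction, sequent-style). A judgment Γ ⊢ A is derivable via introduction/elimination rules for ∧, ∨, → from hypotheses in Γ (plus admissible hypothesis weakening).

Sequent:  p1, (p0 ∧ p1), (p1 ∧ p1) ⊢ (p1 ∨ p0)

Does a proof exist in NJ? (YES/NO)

Derivation trace:
[Wk] p1, (p0 ∧ p1), (p1 ∧ p1) ⊢ (p1 ∨ p0)
  [Wk] p1, (p0 ∧ p1) ⊢ (p1 ∨ p0)
    [∨I₁] p1 ⊢ (p1 ∨ p0)
      [Ax] p1 ⊢ p1

Result: YES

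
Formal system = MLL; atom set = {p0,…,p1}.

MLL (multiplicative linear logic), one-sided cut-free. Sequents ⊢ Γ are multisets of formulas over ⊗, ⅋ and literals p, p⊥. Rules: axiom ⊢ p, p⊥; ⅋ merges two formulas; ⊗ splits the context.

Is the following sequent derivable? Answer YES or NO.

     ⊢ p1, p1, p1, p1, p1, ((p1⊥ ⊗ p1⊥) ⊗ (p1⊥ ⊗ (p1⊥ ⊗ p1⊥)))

Derivation (root first):
[⊗]  ⊢ p1, p1, p1, p1, p1, ((p1⊥ ⊗ p1⊥) ⊗ (p1⊥ ⊗ (p1⊥ ⊗ p1⊥)))
  [⊗]  ⊢ p1, p1, (p1⊥ ⊗ p1⊥)
    [Ax]  ⊢ p1, p1⊥
    [Ax]  ⊢ p1, p1⊥
  [⊗]  ⊢ p1, p1, p1, (p1⊥ ⊗ (p1⊥ ⊗ p1⊥))
    [Ax]  ⊢ p1, p1⊥
    [⊗]  ⊢ p1, p1, (p1⊥ ⊗ p1⊥)
      [Ax]  ⊢ p1, p1⊥
      [Ax]  ⊢ p1, p1⊥

Result: YES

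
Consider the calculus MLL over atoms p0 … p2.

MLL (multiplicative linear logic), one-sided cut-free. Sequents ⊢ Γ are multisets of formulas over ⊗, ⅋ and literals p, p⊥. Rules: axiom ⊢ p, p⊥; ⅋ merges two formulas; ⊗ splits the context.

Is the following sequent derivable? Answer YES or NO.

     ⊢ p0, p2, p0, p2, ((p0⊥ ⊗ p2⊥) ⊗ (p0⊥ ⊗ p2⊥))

Proof tree:
[⊗]  ⊢ p0, p2, p0, p2, ((p0⊥ ⊗ p2⊥) ⊗ (p0⊥ ⊗ p2⊥))
  [⊗]  ⊢ p0, p2, (p0⊥ ⊗ p2⊥)
    [Ax]  ⊢ p0, p0⊥
    [Ax]  ⊢ p2, p2⊥
  [⊗]  ⊢ p0, p2, (p0⊥ ⊗ p2⊥)
    [Ax]  ⊢ p0, p0⊥
    [Ax]  ⊢ p2, p2⊥

Result: YES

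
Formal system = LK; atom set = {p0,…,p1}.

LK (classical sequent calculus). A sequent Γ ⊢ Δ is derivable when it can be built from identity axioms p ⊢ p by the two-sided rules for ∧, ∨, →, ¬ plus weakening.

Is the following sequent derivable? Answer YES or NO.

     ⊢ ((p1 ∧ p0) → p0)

Derivation (root first):
[→R]  ⊢ ((p1 ∧ p0) → p0)
  [∧L] (p1 ∧ p0) ⊢ p0
    [WL] p0, p1 ⊢ p0
      [Ax] p0 ⊢ p0

Result: YES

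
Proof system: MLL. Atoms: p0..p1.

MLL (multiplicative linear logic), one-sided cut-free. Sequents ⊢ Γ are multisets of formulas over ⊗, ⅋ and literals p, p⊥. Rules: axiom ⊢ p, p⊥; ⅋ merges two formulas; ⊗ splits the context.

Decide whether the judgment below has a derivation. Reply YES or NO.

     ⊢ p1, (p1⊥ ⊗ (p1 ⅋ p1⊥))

Derivation trace:
[⊗]  ⊢ p1, (p1⊥ ⊗ (p1 ⅋ p1⊥))
  [Ax]  ⊢ p1, p1⊥
  [⅋]  ⊢ (p1 ⅋ p1⊥)
    [Ax]  ⊢ p1, p1⊥

Result: YES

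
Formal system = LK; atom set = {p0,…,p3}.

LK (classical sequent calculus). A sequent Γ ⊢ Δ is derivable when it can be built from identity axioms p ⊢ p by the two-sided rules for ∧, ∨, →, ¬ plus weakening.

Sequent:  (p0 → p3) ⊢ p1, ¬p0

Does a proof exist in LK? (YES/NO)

Truth-table refutation:
  v=0000: Γ:[(p0 → p3)=T] Δ:[p1=F, ¬p0=T] refutes=False
  v=0001: Γ:[(p0 → p3)=T] Δ:[p1=F, ¬p0=T] refutes=False
  v=0010: Γ:[(p0 → p3)=T] Δ:[p1=F, ¬p0=T] refutes=False
  v=0011: Γ:[(p0 → p3)=T] Δ:[p1=F, ¬p0=T] refutes=False
  v=0100: Γ:[(p0 → p3)=T] Δ:[p1=T, ¬p0=T] refutes=False
  v=0101: Γ:[(p0 → p3)=T] Δ:[p1=T, ¬p0=T] refutes=False
  v=0110: Γ:[(p0 → p3)=T] Δ:[p1=T, ¬p0=T] refutes=False
  v=0111: Γ:[(p0 → p3)=T] Δ:[p1=T, ¬p0=T] refutes=False
  v=1000: Γ:[(p0 → p3)=F] Δ:[p1=F, ¬p0=F] refutes=False
  v=1001: Γ:[(p0 → p3)=T] Δ:[p1=F, ¬p0=F] refutes=True  ← countermodel

Result: NO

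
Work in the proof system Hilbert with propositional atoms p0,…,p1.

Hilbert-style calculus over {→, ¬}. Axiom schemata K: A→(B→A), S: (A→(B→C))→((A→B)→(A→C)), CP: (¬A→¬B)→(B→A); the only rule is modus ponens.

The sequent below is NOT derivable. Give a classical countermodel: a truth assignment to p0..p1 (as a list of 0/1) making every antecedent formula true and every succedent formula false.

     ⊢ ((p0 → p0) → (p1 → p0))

Enumerate valuations to refute Γ ⊢ Δ:
  v=00: Γ:[] Δ:[((p0 → p0) → (p1 → p0))=T] refutes=False
  v=01: Γ:[] Δ:[((p0 → p0) → (p1 → p0))=F] refutes=True  ← countermodel

Result: [0, 1]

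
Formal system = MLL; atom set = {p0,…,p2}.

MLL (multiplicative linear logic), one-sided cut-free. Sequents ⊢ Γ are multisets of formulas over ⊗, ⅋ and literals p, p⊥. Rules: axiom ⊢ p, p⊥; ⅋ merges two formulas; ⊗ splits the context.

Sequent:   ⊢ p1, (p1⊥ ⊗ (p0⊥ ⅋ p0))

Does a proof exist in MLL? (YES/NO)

Derivation trace:
[⊗]  ⊢ p1, (p1⊥ ⊗ (p0⊥ ⅋ p0))
  [Ax]  ⊢ p1, p1⊥
  [⅋]  ⊢ (p0⊥ ⅋ p0)
    [Ax]  ⊢ p0, p0⊥

Result: YES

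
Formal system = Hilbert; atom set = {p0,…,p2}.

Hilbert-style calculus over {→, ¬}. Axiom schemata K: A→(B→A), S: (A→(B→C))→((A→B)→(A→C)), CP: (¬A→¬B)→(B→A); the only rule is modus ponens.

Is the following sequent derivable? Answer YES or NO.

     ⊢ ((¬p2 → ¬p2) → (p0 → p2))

Truth-table refutation:
  v=000: Γ:[] Δ:[((¬p2 → ¬p2) → (p0 → p2))=T] refutes=False
  v=001: Γ:[] Δ:[((¬p2 → ¬p2) → (p0 → p2))=T] refutes=False
  v=010: Γ:[] Δ:[((¬p2 → ¬p2) → (p0 → p2))=T] refutes=False
  v=011: Γ:[] Δ:[((¬p2 → ¬p2) → (p0 → p2))=T] refutes=False
  v=100: Γ:[] Δ:[((¬p2 → ¬p2) → (p0 → p2))=F] refutes=True  ← countermodel

Result: NO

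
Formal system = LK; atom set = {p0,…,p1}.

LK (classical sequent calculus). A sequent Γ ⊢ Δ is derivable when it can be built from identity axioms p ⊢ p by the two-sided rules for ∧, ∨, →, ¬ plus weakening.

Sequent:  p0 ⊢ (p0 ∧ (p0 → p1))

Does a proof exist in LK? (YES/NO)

Truth-table refutation:
  v=00: Γ:[p0=F] Δ:[(p0 ∧ (p0 → p1))=F] refutes=False
  v=01: Γ:[p0=F] Δ:[(p0 ∧ (p0 → p1))=F] refutes=False
  v=10: Γ:[p0=T] Δ:[(p0 ∧ (p0 → p1))=F] refutes=True  ← countermodel

Result: NO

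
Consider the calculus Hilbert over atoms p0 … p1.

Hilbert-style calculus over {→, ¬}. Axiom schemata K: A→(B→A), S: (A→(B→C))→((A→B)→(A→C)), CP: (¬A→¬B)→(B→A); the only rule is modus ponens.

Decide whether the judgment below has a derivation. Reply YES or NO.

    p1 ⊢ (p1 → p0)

Search for a countermodel by truth-table:
  v=00: Γ:[p1=F] Δ:[(p1 → p0)=T] refutes=False
  v=01: Γ:[p1=T] Δ:[(p1 → p0)=F] refutes=True  ← countermodel

Result: NO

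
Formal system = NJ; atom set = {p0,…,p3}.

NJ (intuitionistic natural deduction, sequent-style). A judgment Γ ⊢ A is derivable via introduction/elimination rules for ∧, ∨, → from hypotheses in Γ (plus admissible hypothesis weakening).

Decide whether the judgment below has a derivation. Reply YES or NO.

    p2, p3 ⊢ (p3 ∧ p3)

Derivation (root first):
[∧I] p2, p3 ⊢ (p3 ∧ p3)
  [Wk] p3, p2 ⊢ p3
    [Ax] p3 ⊢ p3
  [Ax] p3 ⊢ p3

Result: YES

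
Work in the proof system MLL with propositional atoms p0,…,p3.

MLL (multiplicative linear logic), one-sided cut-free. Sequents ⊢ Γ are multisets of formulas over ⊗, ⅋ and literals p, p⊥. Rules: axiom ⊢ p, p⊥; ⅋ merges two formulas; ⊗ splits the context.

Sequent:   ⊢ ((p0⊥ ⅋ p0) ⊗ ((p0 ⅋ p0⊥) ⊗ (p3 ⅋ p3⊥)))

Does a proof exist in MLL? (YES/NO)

Proof tree:
[⊗]  ⊢ ((p0⊥ ⅋ p0) ⊗ ((p0 ⅋ p0⊥) ⊗ (p3 ⅋ p3⊥)))
  [⅋]  ⊢ (p0⊥ ⅋ p0)
    [Ax]  ⊢ p0, p0⊥
  [⊗]  ⊢ ((p0 ⅋ p0⊥) ⊗ (p3 ⅋ p3⊥))
    [⅋]  ⊢ (p0 ⅋ p0⊥)
      [Ax]  ⊢ p0, p0⊥
    [⅋]  ⊢ (p3 ⅋ p3⊥)
      [Ax]  ⊢ p3, p3⊥

Result: YES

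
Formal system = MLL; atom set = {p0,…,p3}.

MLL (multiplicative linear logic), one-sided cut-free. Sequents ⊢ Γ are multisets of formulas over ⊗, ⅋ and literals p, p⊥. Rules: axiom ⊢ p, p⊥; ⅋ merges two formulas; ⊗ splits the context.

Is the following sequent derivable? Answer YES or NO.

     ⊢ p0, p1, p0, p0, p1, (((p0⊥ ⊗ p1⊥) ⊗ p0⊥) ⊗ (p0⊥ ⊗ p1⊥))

Derivation (root first):
[⊗]  ⊢ p0, p1, p0, p0, p1, (((p0⊥ ⊗ p1⊥) ⊗ p0⊥) ⊗ (p0⊥ ⊗ p1⊥))
  [⊗]  ⊢ p0, p1, p0, ((p0⊥ ⊗ p1⊥) ⊗ p0⊥)
    [⊗]  ⊢ p0, p1, (p0⊥ ⊗ p1⊥)
      [Ax]  ⊢ p0, p0⊥
      [Ax]  ⊢ p1, p1⊥
    [Ax]  ⊢ p0, p0⊥
  [⊗]  ⊢ p0, p1, (p0⊥ ⊗ p1⊥)
    [Ax]  ⊢ p0, p0⊥
    [Ax]  ⊢ p1, p1⊥

Result: YES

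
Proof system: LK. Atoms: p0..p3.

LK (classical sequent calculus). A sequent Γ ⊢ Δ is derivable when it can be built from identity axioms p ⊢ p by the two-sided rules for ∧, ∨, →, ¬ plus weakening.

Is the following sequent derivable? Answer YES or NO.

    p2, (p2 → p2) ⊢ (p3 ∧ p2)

Enumerate valuations to refute Γ ⊢ Δ:
  v=0000: Γ:[p2=F, (p2 → p2)=T] Δ:[(p3 ∧ p2)=F] refutes=False
  v=0001: Γ:[p2=F, (p2 → p2)=T] Δ:[(p3 ∧ p2)=F] refutes=False
  v=0010: Γ:[p2=T, (p2 → p2)=T] Δ:[(p3 ∧ p2)=F] refutes=True  ← countermodel

Result: NO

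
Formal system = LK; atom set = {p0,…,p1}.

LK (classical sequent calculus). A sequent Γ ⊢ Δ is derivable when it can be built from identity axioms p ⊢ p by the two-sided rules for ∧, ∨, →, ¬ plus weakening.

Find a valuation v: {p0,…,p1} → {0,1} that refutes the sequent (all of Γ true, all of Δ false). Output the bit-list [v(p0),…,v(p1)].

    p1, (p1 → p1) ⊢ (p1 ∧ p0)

Enumerate valuations to refute Γ ⊢ Δ:
  v=00: Γ:[p1=F, (p1 → p1)=T] Δ:[(p1 ∧ p0)=F] refutes=False
  v=01: Γ:[p1=T, (p1 → p1)=T] Δ:[(p1 ∧ p0)=F] refutes=True  ← countermodel

Result: [0, 1]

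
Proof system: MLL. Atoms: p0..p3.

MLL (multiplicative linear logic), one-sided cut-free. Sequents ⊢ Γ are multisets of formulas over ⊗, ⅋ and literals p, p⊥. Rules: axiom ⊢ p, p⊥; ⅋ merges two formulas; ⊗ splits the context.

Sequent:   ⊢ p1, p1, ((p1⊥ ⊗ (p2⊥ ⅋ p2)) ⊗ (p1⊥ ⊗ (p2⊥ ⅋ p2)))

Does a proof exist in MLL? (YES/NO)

Derivation (root first):
[⊗]  ⊢ p1, p1, ((p1⊥ ⊗ (p2⊥ ⅋ p2)) ⊗ (p1⊥ ⊗ (p2⊥ ⅋ p2)))
  [⊗]  ⊢ p1, (p1⊥ ⊗ (p2⊥ ⅋ p2))
    [Ax]  ⊢ p1, p1⊥
    [⅋]  ⊢ (p2⊥ ⅋ p2)
      [Ax]  ⊢ p2, p2⊥
  [⊗]  ⊢ p1, (p1⊥ ⊗ (p2⊥ ⅋ p2))
    [Ax]  ⊢ p1, p1⊥
    [⅋]  ⊢ (p2⊥ ⅋ p2)
      [Ax]  ⊢ p2, p2⊥

Result: YES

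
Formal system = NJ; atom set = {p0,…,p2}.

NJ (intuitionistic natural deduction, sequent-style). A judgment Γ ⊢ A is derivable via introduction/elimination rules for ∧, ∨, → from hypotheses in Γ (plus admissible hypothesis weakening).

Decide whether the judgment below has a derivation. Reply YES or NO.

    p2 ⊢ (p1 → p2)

Derivation trace:
[→I] p2 ⊢ (p1 → p2)
  [Wk] p2, p1 ⊢ p2
    [Ax] p2 ⊢ p2

Result: YES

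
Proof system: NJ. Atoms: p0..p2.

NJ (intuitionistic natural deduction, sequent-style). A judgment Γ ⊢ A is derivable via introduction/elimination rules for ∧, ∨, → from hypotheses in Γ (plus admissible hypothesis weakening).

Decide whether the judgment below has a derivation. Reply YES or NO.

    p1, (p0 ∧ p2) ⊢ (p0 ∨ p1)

Derivation trace:
[∨I₂] p1, (p0 ∧ p2) ⊢ (p0 ∨ p1)
  [Wk] p1, (p0 ∧ p2) ⊢ p1
    [Ax] p1 ⊢ p1

Result: YES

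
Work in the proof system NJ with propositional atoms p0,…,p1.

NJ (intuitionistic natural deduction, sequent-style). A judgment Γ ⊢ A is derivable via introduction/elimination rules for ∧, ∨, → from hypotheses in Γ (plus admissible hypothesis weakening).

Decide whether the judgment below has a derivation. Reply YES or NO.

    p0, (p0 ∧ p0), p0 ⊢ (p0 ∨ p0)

Derivation trace:
[Wk] p0, (p0 ∧ p0), p0 ⊢ (p0 ∨ p0)
  [Wk] p0, (p0 ∧ p0) ⊢ (p0 ∨ p0)
    [∨I₂] p0 ⊢ (p0 ∨ p0)
      [Ax] p0 ⊢ p0

Result: YES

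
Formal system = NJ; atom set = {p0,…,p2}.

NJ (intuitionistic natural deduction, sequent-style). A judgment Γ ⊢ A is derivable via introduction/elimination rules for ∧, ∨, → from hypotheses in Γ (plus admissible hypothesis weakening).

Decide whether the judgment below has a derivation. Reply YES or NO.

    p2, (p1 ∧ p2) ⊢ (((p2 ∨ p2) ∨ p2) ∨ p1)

Proof tree:
[∨I₁] p2, (p1 ∧ p2) ⊢ (((p2 ∨ p2) ∨ p2) ∨ p1)
  [∨I₁] p2, (p1 ∧ p2) ⊢ ((p2 ∨ p2) ∨ p2)
    [Wk] p2, (p1 ∧ p2) ⊢ (p2 ∨ p2)
      [∨I₁] p2 ⊢ (p2 ∨ p2)
        [Ax] p2 ⊢ p2

Result: YES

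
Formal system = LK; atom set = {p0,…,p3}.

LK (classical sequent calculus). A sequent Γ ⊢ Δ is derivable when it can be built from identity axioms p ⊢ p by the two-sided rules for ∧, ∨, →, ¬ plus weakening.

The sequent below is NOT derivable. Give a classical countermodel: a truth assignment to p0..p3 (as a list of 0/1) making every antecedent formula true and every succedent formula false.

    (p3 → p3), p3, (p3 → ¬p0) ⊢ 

Truth-table refutation:
  v=0000: Γ:[(p3 → p3)=T, p3=F, (p3 → ¬p0)=T] Δ:[] refutes=False
  v=0001: Γ:[(p3 → p3)=T, p3=T, (p3 → ¬p0)=T] Δ:[] refutes=True  ← countermodel

Result: [0, 0, 0, 1]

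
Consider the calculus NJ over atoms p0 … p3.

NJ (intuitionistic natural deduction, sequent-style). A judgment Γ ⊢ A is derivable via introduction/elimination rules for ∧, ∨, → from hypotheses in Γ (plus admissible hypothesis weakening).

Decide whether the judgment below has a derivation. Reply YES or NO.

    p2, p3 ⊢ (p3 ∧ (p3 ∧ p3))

Derivation trace:
[∧I] p2, p3 ⊢ (p3 ∧ (p3 ∧ p3))
  [Ax] p3 ⊢ p3
  [∧I] p2, p3 ⊢ (p3 ∧ p3)
    [Ax] p3 ⊢ p3
    [Wk] p3, p2 ⊢ p3
      [Ax] p3 ⊢ p3

Result: YES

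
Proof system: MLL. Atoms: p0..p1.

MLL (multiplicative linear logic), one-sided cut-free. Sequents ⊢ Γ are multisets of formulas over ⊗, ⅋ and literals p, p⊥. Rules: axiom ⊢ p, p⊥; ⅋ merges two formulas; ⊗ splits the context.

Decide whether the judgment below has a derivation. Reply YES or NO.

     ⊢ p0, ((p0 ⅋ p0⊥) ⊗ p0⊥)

Derivation trace:
[⊗]  ⊢ p0, ((p0 ⅋ p0⊥) ⊗ p0⊥)
  [⅋]  ⊢ (p0 ⅋ p0⊥)
    [Ax]  ⊢ p0, p0⊥
  [Ax]  ⊢ p0, p0⊥

Result: YES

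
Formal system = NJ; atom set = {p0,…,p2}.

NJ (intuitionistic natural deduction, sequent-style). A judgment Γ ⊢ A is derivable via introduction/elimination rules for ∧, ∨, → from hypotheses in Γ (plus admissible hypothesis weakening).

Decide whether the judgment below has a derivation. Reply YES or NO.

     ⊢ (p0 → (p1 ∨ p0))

Derivation trace:
[→I]  ⊢ (p0 → (p1 ∨ p0))
  [∨I₂] p0 ⊢ (p1 ∨ p0)
    [Ax] p0 ⊢ p0

Result: YES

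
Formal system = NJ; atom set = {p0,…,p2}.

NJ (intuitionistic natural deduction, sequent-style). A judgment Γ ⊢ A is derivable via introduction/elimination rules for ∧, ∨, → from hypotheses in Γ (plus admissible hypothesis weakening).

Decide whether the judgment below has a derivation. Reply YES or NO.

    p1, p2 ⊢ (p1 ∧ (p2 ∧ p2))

Proof tree:
[∧I] p1, p2 ⊢ (p1 ∧ (p2 ∧ p2))
  [Ax] p1 ⊢ p1
  [∧I] p1, p2 ⊢ (p2 ∧ p2)
    [Wk] p2, p1, p1 ⊢ p2
      [Wk] p2, p1 ⊢ p2
        [Ax] p2 ⊢ p2
    [Wk] p2, p1 ⊢ p2
      [Ax] p2 ⊢ p2

Result: YES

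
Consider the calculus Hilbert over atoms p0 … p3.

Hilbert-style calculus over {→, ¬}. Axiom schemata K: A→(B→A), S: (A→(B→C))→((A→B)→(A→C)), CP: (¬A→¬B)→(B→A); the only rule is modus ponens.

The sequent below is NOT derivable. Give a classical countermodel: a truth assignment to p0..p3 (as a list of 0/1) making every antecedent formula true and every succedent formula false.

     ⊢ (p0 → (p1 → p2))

Search for a countermodel by truth-table:
  v=0000: Γ:[] Δ:[(p0 → (p1 → p2))=T] refutes=False
  v=0001: Γ:[] Δ:[(p0 → (p1 → p2))=T] refutes=False
  v=0010: Γ:[] Δ:[(p0 → (p1 → p2))=T] refutes=False
  v=0011: Γ:[] Δ:[(p0 → (p1 → p2))=T] refutes=False
  v=0100: Γ:[] Δ:[(p0 → (p1 → p2))=T] refutes=False
  v=0101: Γ:[] Δ:[(p0 → (p1 → p2))=T] refutes=False
  v=0110: Γ:[] Δ:[(p0 → (p1 → p2))=T] refutes=False
  v=0111: Γ:[] Δ:[(p0 → (p1 → p2))=T] refutes=False
  v=1000: Γ:[] Δ:[(p0 → (p1 → p2))=T] refutes=False
  v=1001: Γ:[] Δ:[(p0 → (p1 → p2))=T] refutes=False
  v=1010: Γ:[] Δ:[(p0 → (p1 → p2))=T] refutes=False
  v=1011: Γ:[] Δ:[(p0 → (p1 → p2))=T] refutes=False
  v=1100: Γ:[] Δ:[(p0 → (p1 → p2))=F] refutes=True  ← countermodel

Result: [1, 1, 0, 0]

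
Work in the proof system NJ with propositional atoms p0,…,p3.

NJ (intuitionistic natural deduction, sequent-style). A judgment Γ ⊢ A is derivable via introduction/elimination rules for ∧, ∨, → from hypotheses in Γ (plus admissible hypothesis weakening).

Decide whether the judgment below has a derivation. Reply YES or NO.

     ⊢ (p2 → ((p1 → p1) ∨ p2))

Derivation trace:
[→I]  ⊢ (p2 → ((p1 → p1) ∨ p2))
  [Wk] p2 ⊢ ((p1 → p1) ∨ p2)
    [∨I₁]  ⊢ ((p1 → p1) ∨ p2)
      [→I]  ⊢ (p1 → p1)
        [Ax] p1 ⊢ p1

Result: YES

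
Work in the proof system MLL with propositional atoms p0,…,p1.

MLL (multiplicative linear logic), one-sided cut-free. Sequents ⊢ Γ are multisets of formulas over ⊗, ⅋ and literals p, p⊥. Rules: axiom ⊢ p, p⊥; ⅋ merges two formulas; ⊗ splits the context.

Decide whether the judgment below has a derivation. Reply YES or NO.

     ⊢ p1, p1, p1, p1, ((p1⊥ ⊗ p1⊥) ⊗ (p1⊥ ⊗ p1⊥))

Derivation (root first):
[⊗]  ⊢ p1, p1, p1, p1, ((p1⊥ ⊗ p1⊥) ⊗ (p1⊥ ⊗ p1⊥))
  [⊗]  ⊢ p1, p1, (p1⊥ ⊗ p1⊥)
    [Ax]  ⊢ p1, p1⊥
    [Ax]  ⊢ p1, p1⊥
  [⊗]  ⊢ p1, p1, (p1⊥ ⊗ p1⊥)
    [Ax]  ⊢ p1, p1⊥
    [Ax]  ⊢ p1, p1⊥

Result: YES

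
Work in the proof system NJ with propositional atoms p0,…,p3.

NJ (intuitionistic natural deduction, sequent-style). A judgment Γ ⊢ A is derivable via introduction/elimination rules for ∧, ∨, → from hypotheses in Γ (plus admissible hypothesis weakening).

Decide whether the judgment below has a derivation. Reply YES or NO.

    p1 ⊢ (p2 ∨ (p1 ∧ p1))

Derivation trace:
[∨I₂] p1 ⊢ (p2 ∨ (p1 ∧ p1))
  [∧I] p1 ⊢ (p1 ∧ p1)
    [Ax] p1 ⊢ p1
    [Ax] p1 ⊢ p1

Result: YES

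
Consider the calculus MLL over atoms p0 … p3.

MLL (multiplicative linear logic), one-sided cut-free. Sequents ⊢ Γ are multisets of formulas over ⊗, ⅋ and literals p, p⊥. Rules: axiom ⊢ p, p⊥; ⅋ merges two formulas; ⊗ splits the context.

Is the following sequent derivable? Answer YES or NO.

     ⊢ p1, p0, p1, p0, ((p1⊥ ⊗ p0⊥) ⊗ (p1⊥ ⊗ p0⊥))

Derivation (root first):
[⊗]  ⊢ p1, p0, p1, p0, ((p1⊥ ⊗ p0⊥) ⊗ (p1⊥ ⊗ p0⊥))
  [⊗]  ⊢ p1, p0, (p1⊥ ⊗ p0⊥)
    [Ax]  ⊢ p1, p1⊥
    [Ax]  ⊢ p0, p0⊥
  [⊗]  ⊢ p1, p0, (p1⊥ ⊗ p0⊥)
    [Ax]  ⊢ p1, p1⊥
    [Ax]  ⊢ p0, p0⊥

Result: YES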